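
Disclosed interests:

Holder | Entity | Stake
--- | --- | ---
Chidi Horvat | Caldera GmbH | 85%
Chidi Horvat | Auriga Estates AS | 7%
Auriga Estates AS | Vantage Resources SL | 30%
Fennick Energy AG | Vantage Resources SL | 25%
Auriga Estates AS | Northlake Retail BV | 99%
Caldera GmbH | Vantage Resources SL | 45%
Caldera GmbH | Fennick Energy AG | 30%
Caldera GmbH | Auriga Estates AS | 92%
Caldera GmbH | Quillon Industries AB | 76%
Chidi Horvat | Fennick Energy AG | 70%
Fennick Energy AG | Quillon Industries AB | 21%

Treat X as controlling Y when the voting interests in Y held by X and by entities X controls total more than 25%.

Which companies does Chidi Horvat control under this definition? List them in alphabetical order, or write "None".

Auriga Estates AS, Caldera GmbH, Fennick Energy AG, Northlake Retail BV, Quillon Industries AB, Vantage Resources SL

Chidi holds 85% of Caldera, so Chidi controls Caldera.
Caldera and Chidi together hold 30% + 70% = 100% of Fennick, so Chidi controls Fennick.
Chidi and Caldera together hold 7% + 92% = 99% of Auriga, so Chidi controls Auriga.
Fennick and Caldera together hold 21% + 76% = 97% of Quillon, so Chidi controls Quillon.
Fennick and Auriga and Caldera together hold 25% + 30% + 45% = 100% of Vantage, so Chidi controls Vantage.
Auriga holds 99% of Northlake, so Chidi controls Northlake.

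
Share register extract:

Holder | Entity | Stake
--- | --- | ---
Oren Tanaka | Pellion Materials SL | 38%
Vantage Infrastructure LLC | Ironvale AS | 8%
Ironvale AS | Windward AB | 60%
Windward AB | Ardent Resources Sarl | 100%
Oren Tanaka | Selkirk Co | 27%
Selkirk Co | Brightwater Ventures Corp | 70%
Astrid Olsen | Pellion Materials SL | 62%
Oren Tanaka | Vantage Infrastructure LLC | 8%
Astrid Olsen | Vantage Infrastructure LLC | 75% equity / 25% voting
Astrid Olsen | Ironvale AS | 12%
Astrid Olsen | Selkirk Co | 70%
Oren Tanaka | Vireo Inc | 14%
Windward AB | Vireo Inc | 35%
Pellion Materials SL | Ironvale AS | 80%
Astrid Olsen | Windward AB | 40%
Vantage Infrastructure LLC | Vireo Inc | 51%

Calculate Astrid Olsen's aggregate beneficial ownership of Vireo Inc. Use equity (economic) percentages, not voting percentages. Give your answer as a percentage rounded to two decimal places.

66.45%

Astrid reaches Vireo along 5 paths.
Via Pellion → Ironvale → Windward: 62% × 80% × 60% × 35% = 10.416%.
Via Ironvale → Windward: 12% × 60% × 35% = 2.52%.
Via Vantage → Ironvale → Windward: 75% × 8% × 60% × 35% = 1.26%.
Via Windward: 40% × 35% = 14%.
Via Vantage: 75% × 51% = 38.25%.
Total: 10.416% + 2.52% + 1.26% + 14% + 38.25% = 66.446%.
Rounded: 66.45%.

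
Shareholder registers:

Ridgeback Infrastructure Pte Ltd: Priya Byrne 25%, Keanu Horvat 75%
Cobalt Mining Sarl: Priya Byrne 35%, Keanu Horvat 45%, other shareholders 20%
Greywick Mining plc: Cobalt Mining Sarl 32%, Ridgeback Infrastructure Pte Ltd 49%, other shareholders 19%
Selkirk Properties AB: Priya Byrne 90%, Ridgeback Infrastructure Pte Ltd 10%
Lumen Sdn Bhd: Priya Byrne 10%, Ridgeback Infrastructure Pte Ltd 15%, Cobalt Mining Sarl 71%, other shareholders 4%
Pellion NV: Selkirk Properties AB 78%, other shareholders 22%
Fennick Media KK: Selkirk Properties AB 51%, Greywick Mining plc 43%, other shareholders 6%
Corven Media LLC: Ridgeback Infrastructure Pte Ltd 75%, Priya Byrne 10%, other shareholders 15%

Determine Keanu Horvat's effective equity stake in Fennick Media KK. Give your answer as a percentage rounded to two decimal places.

Keanu reaches Fennick along 3 paths.
Via Ridgeback → Selkirk: 75% × 10% × 51% = 3.825%.
Via Cobalt → Greywick: 45% × 32% × 43% = 6.192%.
Via Ridgeback → Greywick: 75% × 49% × 43% = 15.8025%.
Total: 3.825% + 6.192% + 15.8025% = 25.8195%.
Rounded: 25.82%.

25.82%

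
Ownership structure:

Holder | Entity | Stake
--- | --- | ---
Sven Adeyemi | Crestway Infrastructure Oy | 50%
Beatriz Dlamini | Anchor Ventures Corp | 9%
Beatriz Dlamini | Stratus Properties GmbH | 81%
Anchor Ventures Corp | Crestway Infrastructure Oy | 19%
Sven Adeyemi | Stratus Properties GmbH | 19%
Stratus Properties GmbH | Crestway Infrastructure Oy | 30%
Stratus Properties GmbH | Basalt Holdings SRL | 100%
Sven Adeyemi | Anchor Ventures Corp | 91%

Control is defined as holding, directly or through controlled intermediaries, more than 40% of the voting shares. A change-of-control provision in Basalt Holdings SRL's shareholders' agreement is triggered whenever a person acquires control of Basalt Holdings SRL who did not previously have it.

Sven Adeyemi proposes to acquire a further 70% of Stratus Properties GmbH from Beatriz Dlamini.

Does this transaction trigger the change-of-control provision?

The purchase adds only to Sven's holdings (Beatriz's stake shrinks), so Sven is the only person who could newly come to control Basalt.
Sven holds 91% of Anchor, so Sven controls Anchor.
Sven and Anchor together hold 50% + 19% = 69% of Crestway, so Sven controls Crestway.
Neither Sven nor any entity Sven controls holds any voting interest in Basalt.
So before the transaction, Sven does not control Basalt.
After the purchase, Sven's direct stake in Stratus rises to 19% + 70% = 89%, and Beatriz's stake falls to 11%.
Sven holds 89% of Stratus, so Sven controls Stratus.
Stratus holds 100% of Basalt, so Sven controls Basalt.
Sven did not control Basalt before and does after, so the clause is triggered.

Yes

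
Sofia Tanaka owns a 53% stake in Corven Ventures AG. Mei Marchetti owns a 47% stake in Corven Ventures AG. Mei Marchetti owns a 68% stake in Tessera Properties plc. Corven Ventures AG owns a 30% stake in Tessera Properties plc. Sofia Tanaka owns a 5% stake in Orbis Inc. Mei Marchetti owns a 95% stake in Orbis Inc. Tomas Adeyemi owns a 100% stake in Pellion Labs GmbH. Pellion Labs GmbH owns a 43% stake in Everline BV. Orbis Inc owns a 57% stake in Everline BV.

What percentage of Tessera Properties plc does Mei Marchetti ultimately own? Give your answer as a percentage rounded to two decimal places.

82.10%

Mei reaches Tessera along 2 paths.
Direct stake: 68% = 68%.
Via Corven: 47% × 30% = 14.1%.
Total: 68% + 14.1% = 82.1%.
Rounded: 82.10%.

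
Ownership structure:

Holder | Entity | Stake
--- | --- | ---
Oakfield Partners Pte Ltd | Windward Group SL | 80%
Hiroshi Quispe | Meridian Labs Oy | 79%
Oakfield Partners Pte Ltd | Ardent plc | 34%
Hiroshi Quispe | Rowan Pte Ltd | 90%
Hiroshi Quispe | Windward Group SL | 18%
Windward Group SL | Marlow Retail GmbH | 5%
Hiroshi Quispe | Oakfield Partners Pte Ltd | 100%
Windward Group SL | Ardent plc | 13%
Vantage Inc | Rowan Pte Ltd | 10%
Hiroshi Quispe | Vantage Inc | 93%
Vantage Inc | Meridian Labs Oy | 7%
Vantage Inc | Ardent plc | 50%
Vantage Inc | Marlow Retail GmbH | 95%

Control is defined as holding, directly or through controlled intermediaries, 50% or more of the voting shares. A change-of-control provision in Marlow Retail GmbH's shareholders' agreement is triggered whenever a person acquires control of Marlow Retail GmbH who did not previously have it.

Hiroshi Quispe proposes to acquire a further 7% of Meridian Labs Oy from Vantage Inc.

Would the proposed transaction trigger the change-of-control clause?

The purchase adds only to Hiroshi's holdings (Vantage's stake shrinks), so Hiroshi is the only person who could newly come to control Marlow.
Hiroshi holds 93% of Vantage, so Hiroshi controls Vantage.
Hiroshi holds 100% of Oakfield, so Hiroshi controls Oakfield.
Hiroshi and Oakfield together hold 18% + 80% = 98% of Windward, so Hiroshi controls Windward.
Vantage and Windward together hold 95% + 5% = 100% of Marlow, so Hiroshi controls Marlow.
So Hiroshi already controls Marlow before the transaction.
After the purchase, Hiroshi's direct stake in Meridian rises to 79% + 7% = 86%, and Vantage's stake falls to 0%.
Hiroshi controlled Marlow already, so this is not a new person acquiring control; every other person's position is unchanged or reduced.
No new person acquires control, so the clause is not triggered.

No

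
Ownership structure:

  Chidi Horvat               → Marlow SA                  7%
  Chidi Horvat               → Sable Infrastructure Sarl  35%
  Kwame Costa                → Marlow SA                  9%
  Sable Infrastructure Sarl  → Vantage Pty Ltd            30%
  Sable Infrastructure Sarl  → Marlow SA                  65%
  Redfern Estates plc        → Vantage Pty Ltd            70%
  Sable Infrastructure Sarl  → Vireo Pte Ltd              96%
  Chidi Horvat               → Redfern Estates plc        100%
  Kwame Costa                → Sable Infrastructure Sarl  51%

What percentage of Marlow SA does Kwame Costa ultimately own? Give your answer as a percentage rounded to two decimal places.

42.15%

Kwame reaches Marlow along 2 paths.
Direct stake: 9% = 9%.
Via Sable: 51% × 65% = 33.15%.
Total: 9% + 33.15% = 42.15%.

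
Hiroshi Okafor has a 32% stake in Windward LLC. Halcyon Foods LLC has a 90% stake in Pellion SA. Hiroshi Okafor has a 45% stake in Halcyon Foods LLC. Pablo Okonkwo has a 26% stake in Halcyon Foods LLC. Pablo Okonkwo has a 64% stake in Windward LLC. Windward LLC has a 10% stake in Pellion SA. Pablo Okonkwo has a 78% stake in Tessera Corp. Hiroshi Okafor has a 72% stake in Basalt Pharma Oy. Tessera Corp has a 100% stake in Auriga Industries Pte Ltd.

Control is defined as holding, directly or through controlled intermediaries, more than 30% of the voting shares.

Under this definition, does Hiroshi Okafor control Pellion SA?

Hiroshi holds 32% of Windward, so Hiroshi controls Windward.
Hiroshi holds 45% of Halcyon, so Hiroshi controls Halcyon.
Halcyon and Windward together hold 90% + 10% = 100% of Pellion, so Hiroshi controls Pellion.

Yes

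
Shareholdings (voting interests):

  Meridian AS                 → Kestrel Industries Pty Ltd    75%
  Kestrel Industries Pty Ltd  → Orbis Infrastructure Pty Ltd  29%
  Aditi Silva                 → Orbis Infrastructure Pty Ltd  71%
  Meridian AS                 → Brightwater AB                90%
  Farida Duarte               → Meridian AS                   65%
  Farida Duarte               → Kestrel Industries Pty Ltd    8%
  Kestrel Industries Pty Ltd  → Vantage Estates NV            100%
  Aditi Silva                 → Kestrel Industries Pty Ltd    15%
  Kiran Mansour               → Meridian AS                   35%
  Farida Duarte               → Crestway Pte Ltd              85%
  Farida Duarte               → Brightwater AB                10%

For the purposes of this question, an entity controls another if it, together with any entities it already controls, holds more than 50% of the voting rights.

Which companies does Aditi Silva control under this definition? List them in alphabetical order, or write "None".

Orbis Infrastructure Pty Ltd

Aditi holds 71% of Orbis, so Aditi controls Orbis.
No other company's threshold is met.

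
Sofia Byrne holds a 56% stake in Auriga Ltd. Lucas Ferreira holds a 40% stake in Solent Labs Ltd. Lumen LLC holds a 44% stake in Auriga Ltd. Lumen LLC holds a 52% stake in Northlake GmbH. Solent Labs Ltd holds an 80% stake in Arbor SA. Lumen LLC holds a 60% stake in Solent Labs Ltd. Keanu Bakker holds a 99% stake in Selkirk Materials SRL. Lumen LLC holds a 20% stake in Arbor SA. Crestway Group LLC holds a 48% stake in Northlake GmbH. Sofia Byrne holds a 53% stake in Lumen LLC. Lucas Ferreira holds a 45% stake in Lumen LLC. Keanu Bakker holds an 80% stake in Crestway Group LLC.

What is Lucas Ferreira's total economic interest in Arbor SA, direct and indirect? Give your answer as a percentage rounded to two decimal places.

62.60%

Lucas reaches Arbor along 3 paths.
Via Solent: 40% × 80% = 32%.
Via Lumen → Solent: 45% × 60% × 80% = 21.6%.
Via Lumen: 45% × 20% = 9%.
Total: 32% + 21.6% + 9% = 62.6%.
Rounded: 62.60%.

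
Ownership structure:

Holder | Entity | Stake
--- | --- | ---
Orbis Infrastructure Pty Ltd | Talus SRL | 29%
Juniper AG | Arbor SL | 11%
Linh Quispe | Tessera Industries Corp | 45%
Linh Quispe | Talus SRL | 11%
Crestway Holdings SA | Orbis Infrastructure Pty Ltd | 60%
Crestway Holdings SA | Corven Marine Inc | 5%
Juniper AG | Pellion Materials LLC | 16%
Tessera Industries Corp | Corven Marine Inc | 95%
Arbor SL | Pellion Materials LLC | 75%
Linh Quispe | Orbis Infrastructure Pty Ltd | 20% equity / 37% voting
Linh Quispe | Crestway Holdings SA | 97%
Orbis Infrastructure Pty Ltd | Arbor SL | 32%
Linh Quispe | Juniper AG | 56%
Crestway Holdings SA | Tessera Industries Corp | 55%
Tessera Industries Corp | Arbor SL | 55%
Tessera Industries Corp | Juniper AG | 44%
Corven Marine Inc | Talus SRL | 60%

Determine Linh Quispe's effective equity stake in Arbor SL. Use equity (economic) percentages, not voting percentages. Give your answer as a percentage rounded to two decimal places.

Linh reaches Arbor along 7 paths.
Via Tessera: 45% × 55% = 24.75%.
Via Crestway → Tessera: 97% × 55% × 55% = 29.3425%.
Via Tessera → Juniper: 45% × 44% × 11% = 2.178%.
Via Crestway → Tessera → Juniper: 97% × 55% × 44% × 11% = 2.58214%.
Via Juniper: 56% × 11% = 6.16%.
Via Orbis: 20% × 32% = 6.4%.
Via Crestway → Orbis: 97% × 60% × 32% = 18.624%.
Total: 24.75% + 29.3425% + 2.178% + 2.58214% + 6.16% + 6.4% + 18.624% = 90.03664%.
Rounded: 90.04%.

90.04%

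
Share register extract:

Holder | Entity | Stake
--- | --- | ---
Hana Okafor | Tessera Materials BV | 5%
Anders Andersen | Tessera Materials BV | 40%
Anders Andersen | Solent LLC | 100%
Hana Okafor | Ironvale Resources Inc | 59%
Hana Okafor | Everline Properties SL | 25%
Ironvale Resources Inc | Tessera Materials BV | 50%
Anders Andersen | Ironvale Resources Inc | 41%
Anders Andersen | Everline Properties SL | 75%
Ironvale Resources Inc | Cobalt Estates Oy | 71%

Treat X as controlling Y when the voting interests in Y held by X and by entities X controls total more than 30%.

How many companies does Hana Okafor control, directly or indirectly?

Hana holds 59% of Ironvale, so Hana controls Ironvale.
Ironvale and Hana together hold 50% + 5% = 55% of Tessera, so Hana controls Tessera.
Ironvale holds 71% of Cobalt, so Hana controls Cobalt.
No other company's threshold is met.
Hana controls 3 companies.

3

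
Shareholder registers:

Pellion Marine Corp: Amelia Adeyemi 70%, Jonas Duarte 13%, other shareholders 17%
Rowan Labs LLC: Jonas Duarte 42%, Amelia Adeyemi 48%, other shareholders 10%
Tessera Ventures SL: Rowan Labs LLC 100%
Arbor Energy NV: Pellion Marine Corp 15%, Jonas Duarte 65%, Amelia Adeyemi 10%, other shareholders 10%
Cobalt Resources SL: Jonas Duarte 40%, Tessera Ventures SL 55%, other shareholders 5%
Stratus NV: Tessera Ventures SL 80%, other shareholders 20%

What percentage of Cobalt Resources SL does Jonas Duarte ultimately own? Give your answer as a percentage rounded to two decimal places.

63.10%

Jonas reaches Cobalt along 2 paths.
Direct stake: 40% = 40%.
Via Rowan → Tessera: 42% × 100% × 55% = 23.1%.
Total: 40% + 23.1% = 63.1%.
Rounded: 63.10%.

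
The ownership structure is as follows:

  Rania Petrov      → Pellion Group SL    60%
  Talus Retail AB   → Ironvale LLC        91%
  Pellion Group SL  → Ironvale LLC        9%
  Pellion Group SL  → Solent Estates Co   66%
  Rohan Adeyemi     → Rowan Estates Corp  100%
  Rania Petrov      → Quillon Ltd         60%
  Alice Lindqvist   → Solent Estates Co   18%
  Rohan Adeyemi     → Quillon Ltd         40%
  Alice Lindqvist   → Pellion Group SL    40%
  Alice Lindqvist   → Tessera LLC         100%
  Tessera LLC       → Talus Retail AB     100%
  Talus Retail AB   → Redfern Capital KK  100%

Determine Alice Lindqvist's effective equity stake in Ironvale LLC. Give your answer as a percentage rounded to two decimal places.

94.60%

Alice reaches Ironvale along 2 paths.
Via Pellion: 40% × 9% = 3.6%.
Via Tessera → Talus: 100% × 100% × 91% = 91%.
Total: 3.6% + 91% = 94.6%.
Rounded: 94.60%.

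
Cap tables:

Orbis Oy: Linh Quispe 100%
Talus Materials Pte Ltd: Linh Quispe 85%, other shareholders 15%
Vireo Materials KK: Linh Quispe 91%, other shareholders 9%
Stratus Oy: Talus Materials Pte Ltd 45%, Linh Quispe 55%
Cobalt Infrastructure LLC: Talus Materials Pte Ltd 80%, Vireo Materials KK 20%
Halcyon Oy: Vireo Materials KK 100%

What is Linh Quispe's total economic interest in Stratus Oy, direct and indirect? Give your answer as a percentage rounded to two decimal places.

93.25%

Linh reaches Stratus along 2 paths.
Via Talus: 85% × 45% = 38.25%.
Direct stake: 55% = 55%.
Total: 38.25% + 55% = 93.25%.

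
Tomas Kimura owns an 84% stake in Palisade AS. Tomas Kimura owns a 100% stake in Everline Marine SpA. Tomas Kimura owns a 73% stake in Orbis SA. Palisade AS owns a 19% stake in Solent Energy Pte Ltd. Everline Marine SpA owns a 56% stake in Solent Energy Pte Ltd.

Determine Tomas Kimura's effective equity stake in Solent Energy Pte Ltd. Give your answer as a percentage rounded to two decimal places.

Tomas reaches Solent along 2 paths.
Via Everline: 100% × 56% = 56%.
Via Palisade: 84% × 19% = 15.96%.
Total: 56% + 15.96% = 71.96%.

71.96%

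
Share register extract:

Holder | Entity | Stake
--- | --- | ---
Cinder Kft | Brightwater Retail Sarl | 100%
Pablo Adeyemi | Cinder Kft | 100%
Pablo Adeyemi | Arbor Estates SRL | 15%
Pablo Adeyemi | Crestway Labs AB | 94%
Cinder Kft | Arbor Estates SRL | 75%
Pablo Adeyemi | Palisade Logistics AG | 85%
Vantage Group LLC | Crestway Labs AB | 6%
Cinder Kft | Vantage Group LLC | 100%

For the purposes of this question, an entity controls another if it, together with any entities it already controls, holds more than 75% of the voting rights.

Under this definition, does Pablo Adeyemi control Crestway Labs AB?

Pablo holds 100% of Cinder, so Pablo controls Cinder.
Cinder holds 100% of Vantage, so Pablo controls Vantage.
Pablo and Vantage together hold 94% + 6% = 100% of Crestway, so Pablo controls Crestway.

Yes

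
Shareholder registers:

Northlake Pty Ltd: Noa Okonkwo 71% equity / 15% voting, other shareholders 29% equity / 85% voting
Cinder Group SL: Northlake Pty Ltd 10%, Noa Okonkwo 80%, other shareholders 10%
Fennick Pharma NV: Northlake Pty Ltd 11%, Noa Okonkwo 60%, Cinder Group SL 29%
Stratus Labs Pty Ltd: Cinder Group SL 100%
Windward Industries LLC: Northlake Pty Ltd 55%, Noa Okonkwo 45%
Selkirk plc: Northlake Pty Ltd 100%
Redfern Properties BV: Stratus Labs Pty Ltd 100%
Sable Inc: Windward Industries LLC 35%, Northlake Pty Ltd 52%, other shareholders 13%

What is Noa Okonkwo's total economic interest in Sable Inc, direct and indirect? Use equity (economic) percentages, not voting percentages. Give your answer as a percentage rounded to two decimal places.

66.34%

Noa reaches Sable along 3 paths.
Via Northlake → Windward: 71% × 55% × 35% = 13.6675%.
Via Windward: 45% × 35% = 15.75%.
Via Northlake: 71% × 52% = 36.92%.
Total: 13.6675% + 15.75% + 36.92% = 66.3375%.
Rounded: 66.34%.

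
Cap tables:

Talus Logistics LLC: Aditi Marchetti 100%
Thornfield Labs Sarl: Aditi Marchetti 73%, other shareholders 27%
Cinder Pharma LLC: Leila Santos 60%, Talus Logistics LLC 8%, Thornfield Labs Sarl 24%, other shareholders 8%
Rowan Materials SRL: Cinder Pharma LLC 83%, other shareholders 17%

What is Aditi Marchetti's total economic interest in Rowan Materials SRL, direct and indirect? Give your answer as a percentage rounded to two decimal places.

21.18%

Aditi reaches Rowan along 2 paths.
Via Talus → Cinder: 100% × 8% × 83% = 6.64%.
Via Thornfield → Cinder: 73% × 24% × 83% = 14.5416%.
Total: 6.64% + 14.5416% = 21.1816%.
Rounded: 21.18%.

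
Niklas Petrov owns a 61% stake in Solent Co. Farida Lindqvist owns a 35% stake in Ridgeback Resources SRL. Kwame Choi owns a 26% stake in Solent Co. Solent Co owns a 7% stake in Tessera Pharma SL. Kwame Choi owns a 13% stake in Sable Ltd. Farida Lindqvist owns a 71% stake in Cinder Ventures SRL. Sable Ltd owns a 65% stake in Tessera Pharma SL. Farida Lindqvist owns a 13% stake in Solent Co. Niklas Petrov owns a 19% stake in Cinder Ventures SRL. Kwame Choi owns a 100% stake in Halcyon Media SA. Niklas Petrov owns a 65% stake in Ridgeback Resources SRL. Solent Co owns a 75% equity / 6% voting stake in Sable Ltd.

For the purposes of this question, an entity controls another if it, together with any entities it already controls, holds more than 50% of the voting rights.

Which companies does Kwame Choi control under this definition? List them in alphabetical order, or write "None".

Kwame holds 100% of Halcyon, so Kwame controls Halcyon.
No other company's threshold is met.

Halcyon Media SA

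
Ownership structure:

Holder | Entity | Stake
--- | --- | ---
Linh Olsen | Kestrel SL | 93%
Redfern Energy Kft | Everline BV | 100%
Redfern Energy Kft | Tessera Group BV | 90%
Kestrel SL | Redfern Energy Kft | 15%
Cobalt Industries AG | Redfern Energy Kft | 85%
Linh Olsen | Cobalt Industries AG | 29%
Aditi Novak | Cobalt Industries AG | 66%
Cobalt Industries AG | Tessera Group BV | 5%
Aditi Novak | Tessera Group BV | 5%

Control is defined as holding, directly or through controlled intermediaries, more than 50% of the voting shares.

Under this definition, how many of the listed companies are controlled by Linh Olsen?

1

Linh holds 93% of Kestrel, so Linh controls Kestrel.
No other company's threshold is met.
Linh controls 1 company.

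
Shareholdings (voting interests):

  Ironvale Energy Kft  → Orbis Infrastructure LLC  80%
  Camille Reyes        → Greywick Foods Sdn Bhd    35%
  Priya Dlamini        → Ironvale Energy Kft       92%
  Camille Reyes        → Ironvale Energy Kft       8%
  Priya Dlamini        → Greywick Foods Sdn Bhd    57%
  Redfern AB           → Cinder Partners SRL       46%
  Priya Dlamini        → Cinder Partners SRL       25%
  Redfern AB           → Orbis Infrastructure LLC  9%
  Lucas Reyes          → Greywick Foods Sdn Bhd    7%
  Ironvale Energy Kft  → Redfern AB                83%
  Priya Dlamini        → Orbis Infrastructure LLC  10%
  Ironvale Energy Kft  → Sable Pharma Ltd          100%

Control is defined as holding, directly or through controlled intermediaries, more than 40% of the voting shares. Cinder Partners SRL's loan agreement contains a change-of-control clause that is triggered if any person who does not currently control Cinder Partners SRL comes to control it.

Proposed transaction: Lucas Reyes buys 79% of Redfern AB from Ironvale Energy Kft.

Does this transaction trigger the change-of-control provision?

The purchase adds only to Lucas's holdings (Ironvale's stake shrinks), so Lucas is the only person who could newly come to control Cinder.
Lucas's largest direct stake is 7% in Greywick, which does not meet the threshold, so Lucas controls no company.
Neither Lucas nor any entity Lucas controls holds any voting interest in Cinder.
So before the transaction, Lucas does not control Cinder.
After the purchase, Lucas holds 79% of Redfern directly, and Ironvale's stake falls to 4%.
Lucas holds 79% of Redfern, so Lucas controls Redfern.
Redfern holds 46% of Cinder, so Lucas controls Cinder.
Lucas did not control Cinder before and does after, so the clause is triggered.

Yes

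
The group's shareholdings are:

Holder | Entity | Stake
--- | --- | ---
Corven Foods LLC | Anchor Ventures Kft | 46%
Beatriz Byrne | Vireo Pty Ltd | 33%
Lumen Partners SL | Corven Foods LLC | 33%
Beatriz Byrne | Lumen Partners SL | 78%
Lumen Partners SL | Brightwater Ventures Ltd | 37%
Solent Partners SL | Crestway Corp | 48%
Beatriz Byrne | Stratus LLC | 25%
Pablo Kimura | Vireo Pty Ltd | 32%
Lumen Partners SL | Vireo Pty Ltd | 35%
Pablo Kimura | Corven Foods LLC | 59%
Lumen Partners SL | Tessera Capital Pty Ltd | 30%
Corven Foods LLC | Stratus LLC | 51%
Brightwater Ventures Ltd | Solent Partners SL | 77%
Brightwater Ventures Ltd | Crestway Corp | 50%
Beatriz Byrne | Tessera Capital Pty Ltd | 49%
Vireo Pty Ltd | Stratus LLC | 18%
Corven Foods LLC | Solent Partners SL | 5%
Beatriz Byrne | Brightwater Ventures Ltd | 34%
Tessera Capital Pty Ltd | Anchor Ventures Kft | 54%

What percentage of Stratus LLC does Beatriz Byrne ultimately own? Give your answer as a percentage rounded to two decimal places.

48.98%

Beatriz reaches Stratus along 4 paths.
Direct stake: 25% = 25%.
Via Lumen → Corven: 78% × 33% × 51% = 13.1274%.
Via Lumen → Vireo: 78% × 35% × 18% = 4.914%.
Via Vireo: 33% × 18% = 5.94%.
Total: 25% + 13.1274% + 4.914% + 5.94% = 48.9814%.
Rounded: 48.98%.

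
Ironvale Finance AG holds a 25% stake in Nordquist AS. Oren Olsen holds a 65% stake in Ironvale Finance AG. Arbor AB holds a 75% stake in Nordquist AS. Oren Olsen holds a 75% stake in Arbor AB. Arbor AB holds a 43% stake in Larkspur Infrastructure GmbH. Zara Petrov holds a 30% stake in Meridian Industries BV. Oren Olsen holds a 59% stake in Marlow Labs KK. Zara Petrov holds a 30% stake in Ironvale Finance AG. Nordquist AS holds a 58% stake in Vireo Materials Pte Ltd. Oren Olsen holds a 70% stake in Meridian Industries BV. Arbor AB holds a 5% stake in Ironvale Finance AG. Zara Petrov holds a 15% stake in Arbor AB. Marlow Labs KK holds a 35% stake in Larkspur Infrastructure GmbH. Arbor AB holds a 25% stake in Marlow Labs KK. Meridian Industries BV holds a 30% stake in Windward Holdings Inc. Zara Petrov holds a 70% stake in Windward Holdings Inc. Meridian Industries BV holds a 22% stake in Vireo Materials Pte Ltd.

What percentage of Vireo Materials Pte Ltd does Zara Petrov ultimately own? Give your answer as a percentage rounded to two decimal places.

17.58%

Zara reaches Vireo along 4 paths.
Via Meridian: 30% × 22% = 6.6%.
Via Arbor → Nordquist: 15% × 75% × 58% = 6.525%.
Via Arbor → Ironvale → Nordquist: 15% × 5% × 25% × 58% = 0.10875%.
Via Ironvale → Nordquist: 30% × 25% × 58% = 4.35%.
Total: 6.6% + 6.525% + 0.10875% + 4.35% = 17.58375%.
Rounded: 17.58%.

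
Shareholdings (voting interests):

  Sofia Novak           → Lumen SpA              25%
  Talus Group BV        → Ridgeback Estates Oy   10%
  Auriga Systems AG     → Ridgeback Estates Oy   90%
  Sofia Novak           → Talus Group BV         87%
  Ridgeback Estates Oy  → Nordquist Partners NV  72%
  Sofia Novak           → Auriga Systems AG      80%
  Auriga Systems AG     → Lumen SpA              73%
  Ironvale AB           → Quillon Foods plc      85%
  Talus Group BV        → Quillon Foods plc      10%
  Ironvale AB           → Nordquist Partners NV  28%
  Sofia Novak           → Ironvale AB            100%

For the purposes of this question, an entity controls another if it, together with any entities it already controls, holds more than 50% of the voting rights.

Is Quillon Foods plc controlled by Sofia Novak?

Sofia holds 100% of Ironvale, so Sofia controls Ironvale.
Sofia holds 87% of Talus, so Sofia controls Talus.
Talus and Ironvale together hold 10% + 85% = 95% of Quillon, so Sofia controls Quillon.

Yes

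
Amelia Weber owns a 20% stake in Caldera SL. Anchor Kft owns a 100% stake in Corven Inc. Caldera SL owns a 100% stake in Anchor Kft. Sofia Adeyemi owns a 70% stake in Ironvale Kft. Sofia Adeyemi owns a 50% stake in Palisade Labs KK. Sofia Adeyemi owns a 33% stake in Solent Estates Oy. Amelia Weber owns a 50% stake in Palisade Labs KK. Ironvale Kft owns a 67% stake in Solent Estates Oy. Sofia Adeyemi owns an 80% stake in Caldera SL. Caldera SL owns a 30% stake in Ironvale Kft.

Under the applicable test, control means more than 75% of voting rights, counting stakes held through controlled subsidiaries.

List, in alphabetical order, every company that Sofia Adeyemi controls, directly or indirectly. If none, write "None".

Anchor Kft, Caldera SL, Corven Inc, Ironvale Kft, Solent Estates Oy

Sofia holds 80% of Caldera, so Sofia controls Caldera.
Caldera holds 100% of Anchor, so Sofia controls Anchor.
Caldera and Sofia together hold 30% + 70% = 100% of Ironvale, so Sofia controls Ironvale.
Anchor holds 100% of Corven, so Sofia controls Corven.
Ironvale and Sofia together hold 67% + 33% = 100% of Solent, so Sofia controls Solent.
No other company's threshold is met.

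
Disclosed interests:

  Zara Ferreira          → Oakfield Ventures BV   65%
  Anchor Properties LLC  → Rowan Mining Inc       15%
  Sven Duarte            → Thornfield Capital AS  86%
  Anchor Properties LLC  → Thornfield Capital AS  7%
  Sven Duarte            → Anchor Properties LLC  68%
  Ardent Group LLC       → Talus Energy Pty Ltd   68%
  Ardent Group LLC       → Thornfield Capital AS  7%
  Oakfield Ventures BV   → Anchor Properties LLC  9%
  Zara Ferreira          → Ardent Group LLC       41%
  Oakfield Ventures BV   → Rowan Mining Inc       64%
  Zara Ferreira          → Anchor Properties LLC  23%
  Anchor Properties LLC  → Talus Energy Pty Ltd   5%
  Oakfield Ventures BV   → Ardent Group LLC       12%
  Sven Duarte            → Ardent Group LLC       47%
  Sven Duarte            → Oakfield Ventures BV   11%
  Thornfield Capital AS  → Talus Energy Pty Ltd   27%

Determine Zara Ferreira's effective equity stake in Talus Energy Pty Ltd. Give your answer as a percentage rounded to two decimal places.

Zara reaches Talus along 8 paths.
Via Oakfield → Anchor: 65% × 9% × 5% = 0.2925%.
Via Anchor: 23% × 5% = 1.15%.
Via Ardent → Thornfield: 41% × 7% × 27% = 0.7749%.
Via Oakfield → Ardent → Thornfield: 65% × 12% × 7% × 27% = 0.14742%.
Via Oakfield → Anchor → Thornfield: 65% × 9% × 7% × 27% = 0.110565%.
Via Anchor → Thornfield: 23% × 7% × 27% = 0.4347%.
Via Ardent: 41% × 68% = 27.88%.
Via Oakfield → Ardent: 65% × 12% × 68% = 5.304%.
Total: 0.2925% + 1.15% + 0.7749% + 0.14742% + 0.110565% + 0.4347% + 27.88% + 5.304% = 36.094085%.
Rounded: 36.09%.

36.09%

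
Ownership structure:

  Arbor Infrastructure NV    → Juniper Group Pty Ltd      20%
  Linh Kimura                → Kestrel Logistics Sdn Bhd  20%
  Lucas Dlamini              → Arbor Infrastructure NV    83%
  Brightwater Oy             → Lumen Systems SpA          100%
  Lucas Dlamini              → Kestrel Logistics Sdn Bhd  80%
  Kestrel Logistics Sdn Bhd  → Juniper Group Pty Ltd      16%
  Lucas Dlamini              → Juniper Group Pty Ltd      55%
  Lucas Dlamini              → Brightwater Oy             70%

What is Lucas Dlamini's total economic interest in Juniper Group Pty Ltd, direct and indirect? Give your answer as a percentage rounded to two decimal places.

Lucas reaches Juniper along 3 paths.
Direct stake: 55% = 55%.
Via Arbor: 83% × 20% = 16.6%.
Via Kestrel: 80% × 16% = 12.8%.
Total: 55% + 16.6% + 12.8% = 84.4%.
Rounded: 84.40%.

84.40%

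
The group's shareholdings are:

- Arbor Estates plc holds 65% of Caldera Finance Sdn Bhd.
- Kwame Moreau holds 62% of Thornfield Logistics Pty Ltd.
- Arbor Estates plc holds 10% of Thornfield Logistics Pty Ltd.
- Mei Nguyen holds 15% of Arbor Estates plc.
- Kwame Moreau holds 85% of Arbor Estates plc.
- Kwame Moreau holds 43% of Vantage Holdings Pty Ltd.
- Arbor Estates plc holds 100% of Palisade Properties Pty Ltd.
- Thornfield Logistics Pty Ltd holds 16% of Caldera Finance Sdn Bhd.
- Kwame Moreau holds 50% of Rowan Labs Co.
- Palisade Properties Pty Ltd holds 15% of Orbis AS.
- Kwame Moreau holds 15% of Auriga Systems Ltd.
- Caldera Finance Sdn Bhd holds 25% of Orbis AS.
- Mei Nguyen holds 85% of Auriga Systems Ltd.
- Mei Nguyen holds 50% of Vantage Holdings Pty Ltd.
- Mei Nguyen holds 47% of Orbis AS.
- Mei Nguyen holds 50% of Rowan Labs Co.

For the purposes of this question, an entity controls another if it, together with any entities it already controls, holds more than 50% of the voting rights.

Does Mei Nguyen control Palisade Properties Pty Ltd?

Mei holds 85% of Auriga, so Mei controls Auriga.
Neither Mei nor any entity Mei controls holds any voting interest in Palisade.
So Mei does not control Palisade.

No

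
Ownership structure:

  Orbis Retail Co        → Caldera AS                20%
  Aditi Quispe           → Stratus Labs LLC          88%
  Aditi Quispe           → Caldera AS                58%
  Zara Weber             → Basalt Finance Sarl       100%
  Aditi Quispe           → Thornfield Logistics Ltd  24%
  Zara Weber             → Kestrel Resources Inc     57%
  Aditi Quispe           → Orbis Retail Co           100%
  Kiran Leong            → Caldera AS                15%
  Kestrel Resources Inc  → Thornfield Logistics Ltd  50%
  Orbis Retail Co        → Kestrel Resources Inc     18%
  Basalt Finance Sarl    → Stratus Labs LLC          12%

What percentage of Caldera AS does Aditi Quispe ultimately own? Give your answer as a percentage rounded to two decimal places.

Aditi reaches Caldera along 2 paths.
Via Orbis: 100% × 20% = 20%.
Direct stake: 58% = 58%.
Total: 20% + 58% = 78%.
Rounded: 78.00%.

78.00%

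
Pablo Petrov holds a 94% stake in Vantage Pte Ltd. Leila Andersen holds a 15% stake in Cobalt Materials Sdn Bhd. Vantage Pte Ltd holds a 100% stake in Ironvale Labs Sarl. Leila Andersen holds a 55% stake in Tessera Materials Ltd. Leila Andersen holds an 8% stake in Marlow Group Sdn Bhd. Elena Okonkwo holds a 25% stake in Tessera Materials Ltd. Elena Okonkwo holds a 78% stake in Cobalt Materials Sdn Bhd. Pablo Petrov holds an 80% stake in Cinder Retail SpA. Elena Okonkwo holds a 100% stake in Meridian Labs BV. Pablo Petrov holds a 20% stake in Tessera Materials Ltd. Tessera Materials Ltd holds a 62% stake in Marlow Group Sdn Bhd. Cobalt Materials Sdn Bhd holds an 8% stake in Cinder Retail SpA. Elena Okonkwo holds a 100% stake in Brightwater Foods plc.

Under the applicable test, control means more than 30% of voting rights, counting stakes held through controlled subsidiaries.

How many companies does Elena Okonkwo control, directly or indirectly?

Elena holds 78% of Cobalt, so Elena controls Cobalt.
Elena holds 100% of Brightwater, so Elena controls Brightwater.
Elena holds 100% of Meridian, so Elena controls Meridian.
No other company's threshold is met.
Elena controls 3 companies.

3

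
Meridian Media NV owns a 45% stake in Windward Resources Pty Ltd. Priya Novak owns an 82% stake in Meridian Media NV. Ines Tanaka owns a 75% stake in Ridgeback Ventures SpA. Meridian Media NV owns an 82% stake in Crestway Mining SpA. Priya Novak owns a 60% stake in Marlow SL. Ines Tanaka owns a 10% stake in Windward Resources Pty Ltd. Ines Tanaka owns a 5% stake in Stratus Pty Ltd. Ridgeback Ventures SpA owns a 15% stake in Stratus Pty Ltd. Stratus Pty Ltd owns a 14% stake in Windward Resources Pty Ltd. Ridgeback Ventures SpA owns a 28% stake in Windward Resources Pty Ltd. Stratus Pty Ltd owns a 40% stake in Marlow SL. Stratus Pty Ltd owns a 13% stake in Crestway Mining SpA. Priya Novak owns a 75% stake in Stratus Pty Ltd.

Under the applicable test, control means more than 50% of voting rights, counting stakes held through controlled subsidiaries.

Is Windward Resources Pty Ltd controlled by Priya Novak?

Yes

Priya holds 75% of Stratus, so Priya controls Stratus.
Priya holds 82% of Meridian, so Priya controls Meridian.
Meridian and Stratus together hold 45% + 14% = 59% of Windward, so Priya controls Windward.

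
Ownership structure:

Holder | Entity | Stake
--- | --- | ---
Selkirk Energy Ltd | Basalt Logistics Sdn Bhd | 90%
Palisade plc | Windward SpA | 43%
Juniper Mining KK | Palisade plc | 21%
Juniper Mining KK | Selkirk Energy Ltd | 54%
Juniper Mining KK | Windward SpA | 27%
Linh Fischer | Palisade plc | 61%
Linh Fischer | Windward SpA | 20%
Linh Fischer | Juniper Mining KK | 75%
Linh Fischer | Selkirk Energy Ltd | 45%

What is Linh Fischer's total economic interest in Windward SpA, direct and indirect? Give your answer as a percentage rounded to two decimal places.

Linh reaches Windward along 4 paths.
Via Juniper: 75% × 27% = 20.25%.
Direct stake: 20% = 20%.
Via Juniper → Palisade: 75% × 21% × 43% = 6.7725%.
Via Palisade: 61% × 43% = 26.23%.
Total: 20.25% + 20% + 6.7725% + 26.23% = 73.2525%.
Rounded: 73.25%.

73.25%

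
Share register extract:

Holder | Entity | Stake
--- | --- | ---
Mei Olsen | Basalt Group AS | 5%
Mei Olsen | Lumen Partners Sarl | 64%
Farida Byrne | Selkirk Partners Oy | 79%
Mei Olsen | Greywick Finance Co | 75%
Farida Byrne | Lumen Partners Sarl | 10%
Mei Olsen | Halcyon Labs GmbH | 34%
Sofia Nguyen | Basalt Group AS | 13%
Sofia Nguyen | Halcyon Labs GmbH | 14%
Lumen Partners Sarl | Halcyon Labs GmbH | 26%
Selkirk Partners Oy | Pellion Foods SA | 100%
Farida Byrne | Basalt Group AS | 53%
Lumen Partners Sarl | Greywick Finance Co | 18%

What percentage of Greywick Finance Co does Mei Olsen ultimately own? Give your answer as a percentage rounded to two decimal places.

Mei reaches Greywick along 2 paths.
Direct stake: 75% = 75%.
Via Lumen: 64% × 18% = 11.52%.
Total: 75% + 11.52% = 86.52%.

86.52%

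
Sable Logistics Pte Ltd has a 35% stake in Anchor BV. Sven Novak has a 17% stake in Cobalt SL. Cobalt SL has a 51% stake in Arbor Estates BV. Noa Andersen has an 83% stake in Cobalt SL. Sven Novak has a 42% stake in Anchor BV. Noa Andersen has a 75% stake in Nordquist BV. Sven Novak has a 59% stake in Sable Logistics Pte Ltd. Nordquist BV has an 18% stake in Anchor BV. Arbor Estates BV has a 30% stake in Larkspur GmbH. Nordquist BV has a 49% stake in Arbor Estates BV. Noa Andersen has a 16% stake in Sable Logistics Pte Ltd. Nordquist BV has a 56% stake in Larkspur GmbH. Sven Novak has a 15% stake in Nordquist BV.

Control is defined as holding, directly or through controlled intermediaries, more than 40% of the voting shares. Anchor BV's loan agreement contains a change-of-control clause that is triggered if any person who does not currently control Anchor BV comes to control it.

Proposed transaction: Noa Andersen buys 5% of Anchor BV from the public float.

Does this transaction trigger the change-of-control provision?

The purchase changes only Noa's holdings, so Noa is the only person who could newly come to control Anchor.
Noa holds 83% of Cobalt, so Noa controls Cobalt.
Noa holds 75% of Nordquist, so Noa controls Nordquist.
Cobalt and Nordquist together hold 51% + 49% = 100% of Arbor, so Noa controls Arbor.
Arbor and Nordquist together hold 30% + 56% = 86% of Larkspur, so Noa controls Larkspur.
In Anchor, Noa's side holds only 18%, not > 40%.
So before the transaction, Noa does not control Anchor.
After the purchase, Noa holds 5% of Anchor directly.
After the transaction, Noa's side holds 18% + 5% = 23% of Anchor, not > 40%, so Noa still does not control Anchor.
No new person acquires control, so the clause is not triggered.

No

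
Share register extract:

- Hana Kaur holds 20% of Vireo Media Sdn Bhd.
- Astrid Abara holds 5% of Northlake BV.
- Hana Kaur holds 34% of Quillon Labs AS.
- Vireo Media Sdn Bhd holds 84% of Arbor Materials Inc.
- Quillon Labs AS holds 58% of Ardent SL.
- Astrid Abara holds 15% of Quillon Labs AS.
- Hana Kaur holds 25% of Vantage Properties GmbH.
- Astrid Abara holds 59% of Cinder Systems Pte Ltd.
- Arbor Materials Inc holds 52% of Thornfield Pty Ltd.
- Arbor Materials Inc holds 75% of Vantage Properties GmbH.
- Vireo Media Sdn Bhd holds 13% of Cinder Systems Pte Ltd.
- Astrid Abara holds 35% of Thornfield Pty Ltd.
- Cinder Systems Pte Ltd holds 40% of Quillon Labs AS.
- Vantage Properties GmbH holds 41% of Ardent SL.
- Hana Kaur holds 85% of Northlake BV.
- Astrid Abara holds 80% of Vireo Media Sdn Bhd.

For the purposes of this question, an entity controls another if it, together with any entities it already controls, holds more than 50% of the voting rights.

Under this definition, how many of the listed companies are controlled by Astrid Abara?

7

Astrid holds 80% of Vireo, so Astrid controls Vireo.
Vireo and Astrid together hold 13% + 59% = 72% of Cinder, so Astrid controls Cinder.
Vireo holds 84% of Arbor, so Astrid controls Arbor.
Astrid and Cinder together hold 15% + 40% = 55% of Quillon, so Astrid controls Quillon.
Arbor holds 75% of Vantage, so Astrid controls Vantage.
Arbor and Astrid together hold 52% + 35% = 87% of Thornfield, so Astrid controls Thornfield.
Vantage and Quillon together hold 41% + 58% = 99% of Ardent, so Astrid controls Ardent.
No other company's threshold is met.
Astrid controls 7 companies.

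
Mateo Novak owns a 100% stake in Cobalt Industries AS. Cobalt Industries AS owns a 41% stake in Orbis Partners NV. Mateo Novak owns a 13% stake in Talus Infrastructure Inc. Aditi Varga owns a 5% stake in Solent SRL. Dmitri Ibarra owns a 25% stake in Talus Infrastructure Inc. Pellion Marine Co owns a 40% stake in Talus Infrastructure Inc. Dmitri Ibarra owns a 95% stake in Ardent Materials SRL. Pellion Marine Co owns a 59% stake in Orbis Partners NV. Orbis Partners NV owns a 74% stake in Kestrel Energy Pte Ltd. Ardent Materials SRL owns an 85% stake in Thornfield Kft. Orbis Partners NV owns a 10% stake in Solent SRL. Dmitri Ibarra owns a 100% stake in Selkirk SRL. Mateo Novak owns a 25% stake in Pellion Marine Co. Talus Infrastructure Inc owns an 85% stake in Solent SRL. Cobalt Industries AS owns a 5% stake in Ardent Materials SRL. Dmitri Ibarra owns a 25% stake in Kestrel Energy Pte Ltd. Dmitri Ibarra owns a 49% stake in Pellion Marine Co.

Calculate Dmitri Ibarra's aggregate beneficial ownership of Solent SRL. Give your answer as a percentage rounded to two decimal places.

40.80%

Dmitri reaches Solent along 3 paths.
Via Pellion → Orbis: 49% × 59% × 10% = 2.891%.
Via Talus: 25% × 85% = 21.25%.
Via Pellion → Talus: 49% × 40% × 85% = 16.66%.
Total: 2.891% + 21.25% + 16.66% = 40.801%.
Rounded: 40.80%.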